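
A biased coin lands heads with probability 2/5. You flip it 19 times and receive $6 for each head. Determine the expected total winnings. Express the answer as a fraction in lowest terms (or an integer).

228/5 dollars

E[#heads] = 19·2/5 = 38/5 (linearity over flips).
E[winnings] = 6·38/5 = 228/5.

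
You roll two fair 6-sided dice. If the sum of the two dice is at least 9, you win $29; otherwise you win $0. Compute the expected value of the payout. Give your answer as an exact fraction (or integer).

145/18 dollars

E[payout] = (13/18)·0 + (5/18)·29 = 145/18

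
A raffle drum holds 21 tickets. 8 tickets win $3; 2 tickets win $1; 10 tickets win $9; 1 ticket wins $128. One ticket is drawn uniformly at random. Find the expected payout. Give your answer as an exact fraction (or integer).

244/21 dollars

E[payout] = (8/21)·3 + (2/21)·1 + (10/21)·9 + (1/21)·128 = 244/21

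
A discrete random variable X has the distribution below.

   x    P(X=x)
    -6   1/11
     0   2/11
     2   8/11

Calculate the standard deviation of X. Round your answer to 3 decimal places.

2.314

E[X] = 10/11, E[X²] = 68/11
Var(X) = E[X²] − (E[X])² = 68/11 − 100/121 = 648/121
SD(X) = √(648/121) ≈ 2.314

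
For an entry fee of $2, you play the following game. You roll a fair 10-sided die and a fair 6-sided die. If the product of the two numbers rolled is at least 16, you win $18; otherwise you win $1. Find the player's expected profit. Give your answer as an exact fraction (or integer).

15/2 dollars

E[payout] = (1/2)·1 + (1/2)·18 = 19/2
Expected profit = 19/2 − 2 = 15/2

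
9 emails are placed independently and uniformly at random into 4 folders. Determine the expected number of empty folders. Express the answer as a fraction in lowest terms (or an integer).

Let Xⱼ=1 if folder j is empty. P(Xⱼ=1) = ((4-1)/4)^9 = 19683/262144.
By linearity, E[#empty] = 4·19683/262144 = 19683/65536.

19683/65536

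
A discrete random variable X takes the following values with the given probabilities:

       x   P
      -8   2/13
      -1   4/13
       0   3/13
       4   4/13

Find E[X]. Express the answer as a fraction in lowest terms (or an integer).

-4/13

E[X] = (2/13)·(-8) + (4/13)·(-1) + (3/13)·0 + (4/13)·4
     = -4/13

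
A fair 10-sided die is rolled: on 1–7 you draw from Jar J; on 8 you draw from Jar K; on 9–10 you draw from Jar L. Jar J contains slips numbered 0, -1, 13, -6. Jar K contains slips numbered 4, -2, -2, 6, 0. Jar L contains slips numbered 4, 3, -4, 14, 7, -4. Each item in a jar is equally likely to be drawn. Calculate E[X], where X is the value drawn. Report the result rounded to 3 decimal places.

1.837

E[X | Jar J] = (0 − 1 + 13 − 6)/4 = 3/2
E[X | Jar K] = (4 − 2 − 2 + 6 + 0)/5 = 6/5
E[X | Jar L] = (4 + 3 − 4 + 14 + 7 − 4)/6 = 10/3
E[X] = (7/10)·3/2 + (1/10)·6/5 + (1/5)·10/3 = 551/300 ≈ 1.837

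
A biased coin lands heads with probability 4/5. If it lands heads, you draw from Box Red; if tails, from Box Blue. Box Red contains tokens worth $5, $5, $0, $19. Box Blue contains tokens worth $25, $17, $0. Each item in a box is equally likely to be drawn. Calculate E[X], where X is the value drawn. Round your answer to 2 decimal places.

$8.60

E[X | Box Red] = (5 + 5 + 0 + 19)/4 = 29/4
E[X | Box Blue] = (25 + 17 + 0)/3 = 14
E[X] = (4/5)·29/4 + (1/5)·14 = 43/5 ≈ 8.60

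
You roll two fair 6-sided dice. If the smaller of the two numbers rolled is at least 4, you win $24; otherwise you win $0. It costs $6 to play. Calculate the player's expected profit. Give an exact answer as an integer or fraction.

$0

E[payout] = (3/4)·0 + (1/4)·24 = 6
Expected profit = 6 − 6 = 0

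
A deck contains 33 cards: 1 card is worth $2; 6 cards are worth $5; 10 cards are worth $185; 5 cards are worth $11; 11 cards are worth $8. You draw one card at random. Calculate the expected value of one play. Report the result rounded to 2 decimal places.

$61.36

E[payout] = (1/33)·2 + (6/33)·5 + (10/33)·185 + (5/33)·11 + (11/33)·8 = 675/11
≈ $61.36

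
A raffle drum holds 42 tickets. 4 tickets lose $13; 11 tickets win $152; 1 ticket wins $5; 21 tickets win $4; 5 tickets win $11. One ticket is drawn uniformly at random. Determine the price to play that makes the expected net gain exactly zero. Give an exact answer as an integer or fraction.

E[payout] = (4/42)·(-13) + (11/42)·152 + (1/42)·5 + (21/42)·4 + (5/42)·11 = 42
Fair fee = E[payout] = 42

$42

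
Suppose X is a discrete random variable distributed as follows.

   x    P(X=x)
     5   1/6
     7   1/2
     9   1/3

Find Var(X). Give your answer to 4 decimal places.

1.8889

E[X] = (1/6)·5 + (1/2)·7 + (1/3)·9 = 22/3
E[X²] = (1/6)·25 + (1/2)·49 + (1/3)·81 = 167/3
Var(X) = 167/3 − (22/3)² = 17/9 ≈ 1.8889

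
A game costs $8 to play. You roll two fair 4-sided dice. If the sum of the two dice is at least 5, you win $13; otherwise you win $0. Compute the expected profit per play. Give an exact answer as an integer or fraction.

E[payout] = (3/8)·0 + (5/8)·13 = 65/8
Expected profit = 65/8 − 8 = 1/8

1/8 dollars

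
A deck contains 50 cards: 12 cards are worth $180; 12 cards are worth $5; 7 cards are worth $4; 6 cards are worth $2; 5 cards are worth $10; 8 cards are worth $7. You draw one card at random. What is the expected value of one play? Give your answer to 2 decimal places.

$47.32

E[payout] = (12/50)·180 + (12/50)·5 + (7/50)·4 + (6/50)·2 + (5/50)·10 + (8/50)·7 = 1183/25
≈ $47.32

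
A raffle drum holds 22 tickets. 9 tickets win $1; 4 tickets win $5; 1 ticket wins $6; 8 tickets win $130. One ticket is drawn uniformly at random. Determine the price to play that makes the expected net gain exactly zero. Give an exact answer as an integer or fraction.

E[payout] = (9/22)·1 + (4/22)·5 + (1/22)·6 + (8/22)·130 = 1075/22
Fair fee = E[payout] = 1075/22

1075/22 dollars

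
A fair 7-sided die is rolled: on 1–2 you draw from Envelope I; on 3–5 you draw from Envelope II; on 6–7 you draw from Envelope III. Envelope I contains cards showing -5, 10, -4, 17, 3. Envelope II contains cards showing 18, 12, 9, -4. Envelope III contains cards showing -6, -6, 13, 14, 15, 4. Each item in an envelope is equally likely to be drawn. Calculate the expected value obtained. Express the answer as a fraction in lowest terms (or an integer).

2759/420

E[X | Envelope I] = (-5 + 10 − 4 + 17 + 3)/5 = 21/5
E[X | Envelope II] = (18 + 12 + 9 − 4)/4 = 35/4
E[X | Envelope III] = (-6 − 6 + 13 + 14 + 15 + 4)/6 = 17/3
E[X] = (2/7)·21/5 + (3/7)·35/4 + (2/7)·17/3 = 2759/420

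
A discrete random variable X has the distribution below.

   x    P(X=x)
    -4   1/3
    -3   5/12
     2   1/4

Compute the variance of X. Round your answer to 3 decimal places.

E[X] = (1/3)·(-4) + (5/12)·(-3) + (1/4)·2 = -25/12
E[X²] = (1/3)·16 + (5/12)·9 + (1/4)·4 = 121/12
Var(X) = 121/12 − (-25/12)² = 827/144 ≈ 5.743

5.743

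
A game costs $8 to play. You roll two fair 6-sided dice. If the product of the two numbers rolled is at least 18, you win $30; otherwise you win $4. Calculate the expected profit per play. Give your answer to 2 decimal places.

E[payout] = (13/18)·4 + (5/18)·30 = 101/9
Expected profit = 101/9 − 8 = 29/9 ≈ $3.22

$3.22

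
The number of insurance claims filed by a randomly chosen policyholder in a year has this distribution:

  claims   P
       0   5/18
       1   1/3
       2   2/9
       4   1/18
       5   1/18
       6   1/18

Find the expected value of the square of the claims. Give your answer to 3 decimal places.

E[X²] = (5/18)·0 + (1/3)·1 + (2/9)·4 + (1/18)·16 + (1/18)·25 + (1/18)·36
     = 11/2 ≈ 5.500

5.500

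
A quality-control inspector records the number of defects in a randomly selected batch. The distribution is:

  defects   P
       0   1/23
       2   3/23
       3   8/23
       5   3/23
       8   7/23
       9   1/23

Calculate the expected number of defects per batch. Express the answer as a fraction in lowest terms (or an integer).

110/23

E[X] = (1/23)·0 + (3/23)·2 + (8/23)·3 + (3/23)·5 + (7/23)·8 + (1/23)·9
     = 110/23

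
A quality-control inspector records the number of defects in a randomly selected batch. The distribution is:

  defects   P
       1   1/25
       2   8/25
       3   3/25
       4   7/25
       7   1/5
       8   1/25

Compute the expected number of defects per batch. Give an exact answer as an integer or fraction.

E[X] = (1/25)·1 + (8/25)·2 + (3/25)·3 + (7/25)·4 + (1/5)·7 + (1/25)·8
     = 97/25

97/25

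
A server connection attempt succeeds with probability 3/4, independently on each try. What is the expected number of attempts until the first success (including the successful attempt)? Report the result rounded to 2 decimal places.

1.33

For a geometric distribution, E[trials] = 1/p = 1/(3/4) = 4/3.
≈ 1.33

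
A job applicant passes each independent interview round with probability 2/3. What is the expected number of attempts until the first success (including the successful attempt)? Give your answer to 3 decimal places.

For a geometric distribution, E[trials] = 1/p = 1/(2/3) = 3/2.
≈ 1.500

1.500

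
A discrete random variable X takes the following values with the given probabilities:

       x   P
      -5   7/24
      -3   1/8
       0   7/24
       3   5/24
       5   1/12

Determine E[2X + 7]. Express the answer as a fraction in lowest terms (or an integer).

65/12

E[2x+7] = (7/24)·(-3) + (1/8)·1 + (7/24)·7 + (5/24)·13 + (1/12)·17
     = 65/12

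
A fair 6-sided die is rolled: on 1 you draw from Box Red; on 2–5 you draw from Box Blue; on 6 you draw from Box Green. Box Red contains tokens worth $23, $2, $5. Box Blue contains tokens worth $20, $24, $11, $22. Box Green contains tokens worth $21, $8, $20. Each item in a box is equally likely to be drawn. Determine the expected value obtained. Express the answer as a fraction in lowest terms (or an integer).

E[X | Box Red] = (23 + 2 + 5)/3 = 10
E[X | Box Blue] = (20 + 24 + 11 + 22)/4 = 77/4
E[X | Box Green] = (21 + 8 + 20)/3 = 49/3
E[X] = (1/6)·10 + (2/3)·77/4 + (1/6)·49/3 = 155/9

155/9 dollars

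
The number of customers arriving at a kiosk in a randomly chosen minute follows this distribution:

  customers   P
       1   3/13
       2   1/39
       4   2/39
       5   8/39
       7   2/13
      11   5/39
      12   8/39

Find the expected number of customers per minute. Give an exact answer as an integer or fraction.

E[X] = (3/13)·1 + (1/39)·2 + (2/39)·4 + (8/39)·5 + (2/13)·7 + (5/39)·11 + (8/39)·12
     = 84/13

84/13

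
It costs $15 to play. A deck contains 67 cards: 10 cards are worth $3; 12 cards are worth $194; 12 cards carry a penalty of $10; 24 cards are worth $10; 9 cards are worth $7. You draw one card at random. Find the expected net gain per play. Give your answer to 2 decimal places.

E[payout] = (10/67)·3 + (12/67)·194 + (12/67)·(-10) + (24/67)·10 + (9/67)·7 = 2541/67
Expected profit = 2541/67 − 15 = 1536/67 ≈ $22.93

$22.93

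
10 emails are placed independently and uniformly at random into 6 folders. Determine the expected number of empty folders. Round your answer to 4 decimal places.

0.9690

Let Xⱼ=1 if folder j is empty. P(Xⱼ=1) = ((6-1)/6)^10 = 9765625/60466176.
By linearity, E[#empty] = 6·9765625/60466176 = 9765625/10077696.
≈ 0.9690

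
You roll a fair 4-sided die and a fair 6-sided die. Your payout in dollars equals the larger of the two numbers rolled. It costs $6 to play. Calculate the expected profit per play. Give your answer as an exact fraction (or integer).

-25/12 dollars

Distribution of the larger of the two numbers rolled: 1 w.p. 1/24, 2 w.p. 1/8, 3 w.p. 5/24, 4 w.p. 7/24, 5 w.p. 1/6, 6 w.p. 1/6
E[payout] = (1/24)·1 + (1/8)·2 + (5/24)·3 + (7/24)·4 + (1/6)·5 + (1/6)·6 = 47/12
Expected profit = 47/12 − 6 = -25/12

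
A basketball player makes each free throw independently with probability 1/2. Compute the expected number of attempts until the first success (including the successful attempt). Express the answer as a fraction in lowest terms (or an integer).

2

For a geometric distribution, E[trials] = 1/p = 1/(1/2) = 2.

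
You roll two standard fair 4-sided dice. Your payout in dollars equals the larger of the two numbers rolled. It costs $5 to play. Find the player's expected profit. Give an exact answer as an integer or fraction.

-15/8 dollars

Distribution of the larger of the two numbers rolled: 1 w.p. 1/16, 2 w.p. 3/16, 3 w.p. 5/16, 4 w.p. 7/16
E[payout] = (1/16)·1 + (3/16)·2 + (5/16)·3 + (7/16)·4 = 25/8
Expected profit = 25/8 − 5 = -15/8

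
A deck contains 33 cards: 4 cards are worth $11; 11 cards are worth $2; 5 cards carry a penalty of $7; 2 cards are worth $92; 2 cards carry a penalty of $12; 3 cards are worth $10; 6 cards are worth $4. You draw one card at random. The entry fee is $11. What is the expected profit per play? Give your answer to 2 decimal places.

-$3.58

E[payout] = (4/33)·11 + (11/33)·2 + (5/33)·(-7) + (2/33)·92 + (2/33)·(-12) + (3/33)·10 + (6/33)·4 = 245/33
Expected profit = 245/33 − 11 = -118/33 ≈ -$3.58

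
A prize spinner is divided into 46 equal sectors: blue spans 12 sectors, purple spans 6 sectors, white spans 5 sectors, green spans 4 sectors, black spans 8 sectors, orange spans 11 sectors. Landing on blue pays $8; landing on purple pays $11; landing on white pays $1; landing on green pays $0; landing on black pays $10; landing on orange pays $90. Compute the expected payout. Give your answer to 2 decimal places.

$26.89

E[payout] = (12/46)·8 + (6/46)·11 + (5/46)·1 + (4/46)·0 + (8/46)·10 + (11/46)·90 = 1237/46
≈ $26.89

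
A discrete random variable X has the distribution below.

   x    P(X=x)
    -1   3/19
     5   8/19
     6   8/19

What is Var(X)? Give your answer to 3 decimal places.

5.828

E[X] = (3/19)·(-1) + (8/19)·5 + (8/19)·6 = 85/19
E[X²] = (3/19)·1 + (8/19)·25 + (8/19)·36 = 491/19
Var(X) = 491/19 − (85/19)² = 2104/361 ≈ 5.828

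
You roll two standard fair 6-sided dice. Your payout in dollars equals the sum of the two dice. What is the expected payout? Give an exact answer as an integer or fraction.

Distribution of the sum of the two dice: 2 w.p. 1/36, 3 w.p. 1/18, 4 w.p. 1/12, 5 w.p. 1/9, 6 w.p. 5/36, 7 w.p. 1/6, …
E[payout] = (1/36)·2 + (1/18)·3 + (1/12)·4 + (1/9)·5 + (5/36)·6 + (1/6)·7 + (5/36)·8 + (1/9)·9 + (1/12)·10 + (1/18)·11 + (1/36)·12 = 7

$7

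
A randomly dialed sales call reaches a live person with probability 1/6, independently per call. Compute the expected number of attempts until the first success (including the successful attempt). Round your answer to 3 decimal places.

For a geometric distribution, E[trials] = 1/p = 1/(1/6) = 6.
≈ 6.000

6.000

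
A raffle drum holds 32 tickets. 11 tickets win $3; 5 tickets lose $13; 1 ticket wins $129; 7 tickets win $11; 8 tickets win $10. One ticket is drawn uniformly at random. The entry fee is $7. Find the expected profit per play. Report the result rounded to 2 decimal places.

$0.94

E[payout] = (11/32)·3 + (5/32)·(-13) + (1/32)·129 + (7/32)·11 + (8/32)·10 = 127/16
Expected profit = 127/16 − 7 = 15/16 ≈ $0.94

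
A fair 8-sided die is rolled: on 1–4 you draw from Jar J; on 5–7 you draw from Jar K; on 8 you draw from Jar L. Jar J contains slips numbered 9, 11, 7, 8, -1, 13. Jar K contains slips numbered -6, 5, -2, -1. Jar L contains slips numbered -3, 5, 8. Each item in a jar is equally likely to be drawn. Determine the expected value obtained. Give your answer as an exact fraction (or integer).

E[X | Jar J] = (9 + 11 + 7 + 8 − 1 + 13)/6 = 47/6
E[X | Jar K] = (-6 + 5 − 2 − 1)/4 = -1
E[X | Jar L] = (-3 + 5 + 8)/3 = 10/3
E[X] = (1/2)·47/6 + (3/8)·(-1) + (1/8)·10/3 = 95/24

95/24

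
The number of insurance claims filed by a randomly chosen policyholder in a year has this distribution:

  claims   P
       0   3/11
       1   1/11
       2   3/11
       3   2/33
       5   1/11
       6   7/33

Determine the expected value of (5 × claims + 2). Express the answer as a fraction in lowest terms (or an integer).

162/11

E[5x+2] = (3/11)·2 + (1/11)·7 + (3/11)·12 + (2/33)·17 + (1/11)·27 + (7/33)·32
     = 162/11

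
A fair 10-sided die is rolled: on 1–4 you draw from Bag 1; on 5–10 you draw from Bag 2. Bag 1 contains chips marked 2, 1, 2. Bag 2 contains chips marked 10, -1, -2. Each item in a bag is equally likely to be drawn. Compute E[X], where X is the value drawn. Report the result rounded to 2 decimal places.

E[X | Bag 1] = (2 + 1 + 2)/3 = 5/3
E[X | Bag 2] = (10 − 1 − 2)/3 = 7/3
E[X] = (2/5)·5/3 + (3/5)·7/3 = 31/15 ≈ 2.07

2.07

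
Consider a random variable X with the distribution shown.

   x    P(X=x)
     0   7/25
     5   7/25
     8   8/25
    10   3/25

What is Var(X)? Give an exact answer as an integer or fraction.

E[X] = (7/25)·0 + (7/25)·5 + (8/25)·8 + (3/25)·10 = 129/25
E[X²] = (7/25)·0 + (7/25)·25 + (8/25)·64 + (3/25)·100 = 987/25
Var(X) = 987/25 − (129/25)² = 8034/625

8034/625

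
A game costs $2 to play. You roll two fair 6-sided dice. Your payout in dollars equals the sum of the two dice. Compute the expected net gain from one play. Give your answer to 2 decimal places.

$5.00

Distribution of the sum of the two dice: 2 w.p. 1/36, 3 w.p. 1/18, 4 w.p. 1/12, 5 w.p. 1/9, 6 w.p. 5/36, 7 w.p. 1/6, …
E[payout] = (1/36)·2 + (1/18)·3 + (1/12)·4 + (1/9)·5 + (5/36)·6 + (1/6)·7 + (5/36)·8 + (1/9)·9 + (1/12)·10 + (1/18)·11 + (1/36)·12 = 7
Expected profit = 7 − 2 = 5 ≈ $5.00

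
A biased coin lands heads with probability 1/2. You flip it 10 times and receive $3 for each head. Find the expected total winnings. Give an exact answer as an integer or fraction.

$15

E[#heads] = 10·1/2 = 5 (linearity over flips).
E[winnings] = 3·5 = 15.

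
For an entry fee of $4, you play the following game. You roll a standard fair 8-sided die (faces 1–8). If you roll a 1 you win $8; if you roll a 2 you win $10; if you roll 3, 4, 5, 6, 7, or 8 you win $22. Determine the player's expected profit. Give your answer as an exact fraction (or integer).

59/4 dollars

E[payout] = (1/8)·8 + (1/8)·10 + (3/4)·22 = 75/4
Expected profit = 75/4 − 4 = 59/4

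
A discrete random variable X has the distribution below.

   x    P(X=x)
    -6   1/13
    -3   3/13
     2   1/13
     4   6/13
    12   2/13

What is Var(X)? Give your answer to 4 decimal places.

27.4438

E[X] = (1/13)·(-6) + (3/13)·(-3) + (1/13)·2 + (6/13)·4 + (2/13)·12 = 35/13
E[X²] = (1/13)·36 + (3/13)·9 + (1/13)·4 + (6/13)·16 + (2/13)·144 = 451/13
Var(X) = 451/13 − (35/13)² = 4638/169 ≈ 27.4438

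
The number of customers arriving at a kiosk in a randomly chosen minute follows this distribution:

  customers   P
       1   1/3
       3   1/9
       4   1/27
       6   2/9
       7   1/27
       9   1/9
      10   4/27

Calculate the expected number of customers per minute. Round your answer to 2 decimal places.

E[X] = (1/3)·1 + (1/9)·3 + (1/27)·4 + (2/9)·6 + (1/27)·7 + (1/9)·9 + (4/27)·10
     = 44/9 ≈ 4.89

4.89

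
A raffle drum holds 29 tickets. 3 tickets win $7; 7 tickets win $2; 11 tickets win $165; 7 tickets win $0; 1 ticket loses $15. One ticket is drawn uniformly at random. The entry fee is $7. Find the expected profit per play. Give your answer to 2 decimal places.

$56.28

E[payout] = (3/29)·7 + (7/29)·2 + (11/29)·165 + (7/29)·0 + (1/29)·(-15) = 1835/29
Expected profit = 1835/29 − 7 = 1632/29 ≈ $56.28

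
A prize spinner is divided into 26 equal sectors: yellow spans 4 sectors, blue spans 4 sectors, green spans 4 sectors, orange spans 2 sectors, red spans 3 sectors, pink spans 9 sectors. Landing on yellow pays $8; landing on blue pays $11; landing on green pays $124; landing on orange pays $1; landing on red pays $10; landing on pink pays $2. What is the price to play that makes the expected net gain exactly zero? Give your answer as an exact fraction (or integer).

311/13 dollars

E[payout] = (4/26)·8 + (4/26)·11 + (4/26)·124 + (2/26)·1 + (3/26)·10 + (9/26)·2 = 311/13
Fair fee = E[payout] = 311/13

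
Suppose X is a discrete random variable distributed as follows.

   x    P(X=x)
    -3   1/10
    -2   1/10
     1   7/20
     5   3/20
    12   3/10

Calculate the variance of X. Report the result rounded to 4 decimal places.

E[X] = (1/10)·(-3) + (1/10)·(-2) + (7/20)·1 + (3/20)·5 + (3/10)·12 = 21/5
E[X²] = (1/10)·9 + (1/10)·4 + (7/20)·1 + (3/20)·25 + (3/10)·144 = 243/5
Var(X) = 243/5 − (21/5)² = 774/25 ≈ 30.9600

30.9600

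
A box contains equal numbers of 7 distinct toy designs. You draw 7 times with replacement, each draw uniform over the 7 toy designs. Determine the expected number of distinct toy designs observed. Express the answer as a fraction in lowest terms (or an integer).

Let Xⱼ=1 if type j appears at least once. P(Xⱼ=1) = 1 − ((7−1)/7)^7 = 543607/823543.
E[#distinct] = 7·543607/823543 = 543607/117649.

543607/117649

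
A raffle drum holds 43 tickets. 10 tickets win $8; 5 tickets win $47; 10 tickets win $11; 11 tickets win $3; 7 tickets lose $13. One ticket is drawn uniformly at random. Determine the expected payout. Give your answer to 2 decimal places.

$8.53

E[payout] = (10/43)·8 + (5/43)·47 + (10/43)·11 + (11/43)·3 + (7/43)·(-13) = 367/43
≈ $8.53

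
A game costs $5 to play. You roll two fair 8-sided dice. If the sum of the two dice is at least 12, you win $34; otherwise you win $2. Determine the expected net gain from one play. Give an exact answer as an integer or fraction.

E[payout] = (49/64)·2 + (15/64)·34 = 19/2
Expected profit = 19/2 − 5 = 9/2

9/2 dollars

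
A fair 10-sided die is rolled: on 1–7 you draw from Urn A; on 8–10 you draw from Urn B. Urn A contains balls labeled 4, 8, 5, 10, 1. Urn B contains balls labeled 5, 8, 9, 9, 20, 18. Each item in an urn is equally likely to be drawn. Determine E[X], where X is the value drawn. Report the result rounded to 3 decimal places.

E[X | Urn A] = (4 + 8 + 5 + 10 + 1)/5 = 28/5
E[X | Urn B] = (5 + 8 + 9 + 9 + 20 + 18)/6 = 23/2
E[X] = (7/10)·28/5 + (3/10)·23/2 = 737/100 ≈ 7.370

7.370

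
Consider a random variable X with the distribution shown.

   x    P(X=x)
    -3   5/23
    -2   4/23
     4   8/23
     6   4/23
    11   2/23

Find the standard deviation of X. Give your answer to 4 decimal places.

4.3911

E[X] = 55/23, E[X²] = 25
Var(X) = E[X²] − (E[X])² = 25 − 3025/529 = 10200/529
SD(X) = √(10200/529) ≈ 4.3911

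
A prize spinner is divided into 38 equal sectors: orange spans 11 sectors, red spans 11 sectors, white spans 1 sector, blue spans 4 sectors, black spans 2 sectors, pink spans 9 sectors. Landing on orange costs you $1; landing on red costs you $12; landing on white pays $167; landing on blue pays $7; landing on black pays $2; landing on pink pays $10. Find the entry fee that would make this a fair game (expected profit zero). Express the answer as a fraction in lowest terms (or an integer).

73/19 dollars

E[payout] = (11/38)·(-1) + (11/38)·(-12) + (1/38)·167 + (4/38)·7 + (2/38)·2 + (9/38)·10 = 73/19
Fair fee = E[payout] = 73/19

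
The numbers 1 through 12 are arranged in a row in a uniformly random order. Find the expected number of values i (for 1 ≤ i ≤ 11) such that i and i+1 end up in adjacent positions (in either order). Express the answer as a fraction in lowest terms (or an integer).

11/6

For each i ∈ {1,…,11}, let Xᵢ = 1 if i and i+1 are adjacent. P(Xᵢ=1) = 2·(12−1)!/12! = 2/12.
By linearity, E[ΣXᵢ] = (11)·(2/12) = 11/6.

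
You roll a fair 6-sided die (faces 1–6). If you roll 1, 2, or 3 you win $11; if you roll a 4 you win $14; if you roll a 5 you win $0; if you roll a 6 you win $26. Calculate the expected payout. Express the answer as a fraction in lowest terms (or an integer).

73/6 dollars

E[payout] = (1/6)·0 + (1/2)·11 + (1/6)·14 + (1/6)·26 = 73/6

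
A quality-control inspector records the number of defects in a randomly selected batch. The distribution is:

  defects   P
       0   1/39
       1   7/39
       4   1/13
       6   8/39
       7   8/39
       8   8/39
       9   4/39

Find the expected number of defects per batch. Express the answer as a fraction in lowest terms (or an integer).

223/39

E[X] = (1/39)·0 + (7/39)·1 + (1/13)·4 + (8/39)·6 + (8/39)·7 + (8/39)·8 + (4/39)·9
     = 223/39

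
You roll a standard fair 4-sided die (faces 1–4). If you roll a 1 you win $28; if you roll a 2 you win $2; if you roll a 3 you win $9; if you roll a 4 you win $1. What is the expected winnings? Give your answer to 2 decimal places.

E[payout] = (1/4)·1 + (1/4)·2 + (1/4)·9 + (1/4)·28 = 10
≈ $10.00

$10.00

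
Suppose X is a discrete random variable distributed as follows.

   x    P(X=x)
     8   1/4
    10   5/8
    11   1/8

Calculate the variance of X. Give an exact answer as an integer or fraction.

63/64

E[X] = (1/4)·8 + (5/8)·10 + (1/8)·11 = 77/8
E[X²] = (1/4)·64 + (5/8)·100 + (1/8)·121 = 749/8
Var(X) = 749/8 − (77/8)² = 63/64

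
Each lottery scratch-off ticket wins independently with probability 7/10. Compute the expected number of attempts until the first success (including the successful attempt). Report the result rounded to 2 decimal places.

For a geometric distribution, E[trials] = 1/p = 1/(7/10) = 10/7.
≈ 1.43

1.43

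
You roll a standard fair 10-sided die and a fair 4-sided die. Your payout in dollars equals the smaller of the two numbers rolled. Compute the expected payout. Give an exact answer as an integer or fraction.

Distribution of the smaller of the two numbers rolled: 1 w.p. 13/40, 2 w.p. 11/40, 3 w.p. 9/40, 4 w.p. 7/40
E[payout] = (13/40)·1 + (11/40)·2 + (9/40)·3 + (7/40)·4 = 9/4

9/4 dollars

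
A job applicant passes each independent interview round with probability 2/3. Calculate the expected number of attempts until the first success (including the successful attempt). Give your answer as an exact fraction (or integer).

3/2

For a geometric distribution, E[trials] = 1/p = 1/(2/3) = 3/2.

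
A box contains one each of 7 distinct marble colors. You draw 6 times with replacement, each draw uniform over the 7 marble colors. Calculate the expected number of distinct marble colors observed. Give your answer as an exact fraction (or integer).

Let Xⱼ=1 if type j appears at least once. P(Xⱼ=1) = 1 − ((7−1)/7)^6 = 70993/117649.
E[#distinct] = 7·70993/117649 = 70993/16807.

70993/16807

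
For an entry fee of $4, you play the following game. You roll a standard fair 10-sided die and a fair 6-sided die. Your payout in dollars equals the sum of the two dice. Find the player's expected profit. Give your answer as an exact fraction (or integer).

Distribution of the sum of the two dice: 2 w.p. 1/60, 3 w.p. 1/30, 4 w.p. 1/20, 5 w.p. 1/15, 6 w.p. 1/12, 7 w.p. 1/10, …
E[payout] = (1/60)·2 + (1/30)·3 + (1/20)·4 + (1/15)·5 + (1/12)·6 + (1/10)·7 + (1/10)·8 + (1/10)·9 + (1/10)·10 + (1/10)·11 + (1/12)·12 + (1/15)·13 + (1/20)·14 + (1/30)·15 + (1/60)·16 = 9
Expected profit = 9 − 4 = 5

$5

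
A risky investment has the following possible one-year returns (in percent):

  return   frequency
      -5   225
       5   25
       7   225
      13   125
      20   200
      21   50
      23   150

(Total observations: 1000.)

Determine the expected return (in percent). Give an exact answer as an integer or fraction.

Total = 1000, so P(return=-5) = 225/1000, etc.
E[X] = (9/40)·(-5) + (1/40)·5 + (9/40)·7 + (1/8)·13 + (1/5)·20 + (1/20)·21 + (3/20)·23
     = 107/10

107/10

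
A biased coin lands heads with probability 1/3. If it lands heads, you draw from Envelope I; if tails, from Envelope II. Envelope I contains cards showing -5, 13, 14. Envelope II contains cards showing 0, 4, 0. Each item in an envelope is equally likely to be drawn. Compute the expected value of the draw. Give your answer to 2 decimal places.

E[X | Envelope I] = (-5 + 13 + 14)/3 = 22/3
E[X | Envelope II] = (0 + 4 + 0)/3 = 4/3
E[X] = (1/3)·22/3 + (2/3)·4/3 = 10/3 ≈ 3.33

3.33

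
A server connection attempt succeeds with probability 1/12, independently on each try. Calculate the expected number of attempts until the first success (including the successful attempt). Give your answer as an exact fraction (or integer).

For a geometric distribution, E[trials] = 1/p = 1/(1/12) = 12.

12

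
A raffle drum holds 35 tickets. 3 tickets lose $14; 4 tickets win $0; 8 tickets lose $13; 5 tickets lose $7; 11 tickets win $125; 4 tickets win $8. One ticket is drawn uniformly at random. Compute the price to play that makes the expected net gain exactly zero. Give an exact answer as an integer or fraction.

1226/35 dollars

E[payout] = (3/35)·(-14) + (4/35)·0 + (8/35)·(-13) + (5/35)·(-7) + (11/35)·125 + (4/35)·8 = 1226/35
Fair fee = E[payout] = 1226/35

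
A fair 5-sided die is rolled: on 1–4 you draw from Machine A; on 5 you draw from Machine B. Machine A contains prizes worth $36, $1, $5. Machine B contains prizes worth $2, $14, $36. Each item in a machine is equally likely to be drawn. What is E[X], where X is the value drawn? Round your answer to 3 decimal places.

E[X | Machine A] = (36 + 1 + 5)/3 = 14
E[X | Machine B] = (2 + 14 + 36)/3 = 52/3
E[X] = (4/5)·14 + (1/5)·52/3 = 44/3 ≈ 14.667

$14.667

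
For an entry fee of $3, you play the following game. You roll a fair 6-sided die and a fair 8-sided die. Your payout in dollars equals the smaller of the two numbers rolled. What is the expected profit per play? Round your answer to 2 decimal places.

-$0.23

Distribution of the smaller of the two numbers rolled: 1 w.p. 13/48, 2 w.p. 11/48, 3 w.p. 3/16, 4 w.p. 7/48, 5 w.p. 5/48, 6 w.p. 1/16
E[payout] = (13/48)·1 + (11/48)·2 + (3/16)·3 + (7/48)·4 + (5/48)·5 + (1/16)·6 = 133/48
Expected profit = 133/48 − 3 = -11/48 ≈ -$0.23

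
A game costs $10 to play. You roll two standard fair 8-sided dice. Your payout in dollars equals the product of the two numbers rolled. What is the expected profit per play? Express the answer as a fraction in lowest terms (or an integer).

Distribution of the product of the two numbers rolled: 1 w.p. 1/64, 2 w.p. 1/32, 3 w.p. 1/32, 4 w.p. 3/64, 5 w.p. 1/32, 6 w.p. 1/16, …
E[payout] = (1/64)·1 + (1/32)·2 + (1/32)·3 + (3/64)·4 + (1/32)·5 + (1/16)·6 + (1/32)·7 + (1/16)·8 + (1/64)·9 + (1/32)·10 + (1/16)·12 + (1/32)·14 + (1/32)·15 + (3/64)·16 + (1/32)·18 + (1/32)·20 + (1/32)·21 + (1/16)·24 + (1/64)·25 + (1/32)·28 + (1/32)·30 + (1/32)·32 + (1/32)·35 + (1/64)·36 + (1/32)·40 + (1/32)·42 + (1/32)·48 + (1/64)·49 + (1/32)·56 + (1/64)·64 = 81/4
Expected profit = 81/4 − 10 = 41/4

41/4 dollars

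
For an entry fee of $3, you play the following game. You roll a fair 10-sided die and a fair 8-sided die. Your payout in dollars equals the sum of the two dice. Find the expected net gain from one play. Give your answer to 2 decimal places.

$7.00

Distribution of the sum of the two dice: 2 w.p. 1/80, 3 w.p. 1/40, 4 w.p. 3/80, 5 w.p. 1/20, 6 w.p. 1/16, 7 w.p. 3/40, …
E[payout] = (1/80)·2 + (1/40)·3 + (3/80)·4 + (1/20)·5 + (1/16)·6 + (3/40)·7 + (7/80)·8 + (1/10)·9 + (1/10)·10 + (1/10)·11 + (7/80)·12 + (3/40)·13 + (1/16)·14 + (1/20)·15 + (3/80)·16 + (1/40)·17 + (1/80)·18 = 10
Expected profit = 10 − 3 = 7 ≈ $7.00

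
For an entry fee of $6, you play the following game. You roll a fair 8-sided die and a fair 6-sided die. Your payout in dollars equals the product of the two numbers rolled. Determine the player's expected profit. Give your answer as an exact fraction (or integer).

Distribution of the product of the two numbers rolled: 1 w.p. 1/48, 2 w.p. 1/24, 3 w.p. 1/24, 4 w.p. 1/16, 5 w.p. 1/24, 6 w.p. 1/12, …
E[payout] = (1/48)·1 + (1/24)·2 + (1/24)·3 + (1/16)·4 + (1/24)·5 + (1/12)·6 + (1/48)·7 + (1/16)·8 + (1/48)·9 + (1/24)·10 + (1/12)·12 + (1/48)·14 + (1/24)·15 + (1/24)·16 + (1/24)·18 + (1/24)·20 + (1/48)·21 + (1/16)·24 + (1/48)·25 + (1/48)·28 + (1/24)·30 + (1/48)·32 + (1/48)·35 + (1/48)·36 + (1/48)·40 + (1/48)·42 + (1/48)·48 = 63/4
Expected profit = 63/4 − 6 = 39/4

39/4 dollars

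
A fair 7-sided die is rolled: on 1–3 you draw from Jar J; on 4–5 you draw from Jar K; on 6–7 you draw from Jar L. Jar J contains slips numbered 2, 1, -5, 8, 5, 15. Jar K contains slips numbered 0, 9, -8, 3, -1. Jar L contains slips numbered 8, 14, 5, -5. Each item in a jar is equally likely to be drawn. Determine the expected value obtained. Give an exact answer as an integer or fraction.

E[X | Jar J] = (2 + 1 − 5 + 8 + 5 + 15)/6 = 13/3
E[X | Jar K] = (0 + 9 − 8 + 3 − 1)/5 = 3/5
E[X | Jar L] = (8 + 14 + 5 − 5)/4 = 11/2
E[X] = (3/7)·13/3 + (2/7)·3/5 + (2/7)·11/2 = 18/5

18/5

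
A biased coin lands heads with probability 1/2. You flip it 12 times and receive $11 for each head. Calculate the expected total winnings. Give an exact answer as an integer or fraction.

$66

E[#heads] = 12·1/2 = 6 (linearity over flips).
E[winnings] = 11·6 = 66.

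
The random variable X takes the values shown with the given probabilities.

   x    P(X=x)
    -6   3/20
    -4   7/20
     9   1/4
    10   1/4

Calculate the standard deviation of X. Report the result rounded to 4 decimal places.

E[X] = 49/20, E[X²] = 225/4
Var(X) = E[X²] − (E[X])² = 225/4 − 2401/400 = 20099/400
SD(X) = √(20099/400) ≈ 7.0885

7.0885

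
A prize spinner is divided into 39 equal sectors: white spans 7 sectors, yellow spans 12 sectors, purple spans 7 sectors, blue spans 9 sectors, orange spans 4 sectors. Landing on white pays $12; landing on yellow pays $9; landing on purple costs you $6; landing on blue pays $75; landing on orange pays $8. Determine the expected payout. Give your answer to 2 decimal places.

E[payout] = (7/39)·12 + (12/39)·9 + (7/39)·(-6) + (9/39)·75 + (4/39)·8 = 857/39
≈ $21.97

$21.97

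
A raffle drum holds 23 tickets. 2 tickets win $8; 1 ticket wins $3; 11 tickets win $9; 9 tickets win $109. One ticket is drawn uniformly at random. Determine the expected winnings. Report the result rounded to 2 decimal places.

E[payout] = (2/23)·8 + (1/23)·3 + (11/23)·9 + (9/23)·109 = 1099/23
≈ $47.78

$47.78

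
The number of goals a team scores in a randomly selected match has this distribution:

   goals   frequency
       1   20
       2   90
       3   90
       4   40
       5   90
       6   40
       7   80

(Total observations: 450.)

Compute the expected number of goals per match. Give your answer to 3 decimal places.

4.178

Total = 450, so P(goals=1) = 20/450, etc.
E[X] = (2/45)·1 + (1/5)·2 + (1/5)·3 + (4/45)·4 + (1/5)·5 + (4/45)·6 + (8/45)·7
     = 188/45 ≈ 4.178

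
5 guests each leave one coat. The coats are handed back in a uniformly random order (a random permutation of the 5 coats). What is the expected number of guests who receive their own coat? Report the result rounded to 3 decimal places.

1.000

Let Xᵢ = 1 if person i gets their own coat. For each i, P(Xᵢ=1) = 1/5.
By linearity of expectation, E[X₁+…+X_5] = 5·(1/5) = 1.
≈ 1.000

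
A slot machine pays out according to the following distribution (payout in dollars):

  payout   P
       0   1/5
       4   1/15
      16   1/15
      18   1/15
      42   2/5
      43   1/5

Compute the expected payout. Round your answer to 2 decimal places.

E[X] = (1/5)·0 + (1/15)·4 + (1/15)·16 + (1/15)·18 + (2/5)·42 + (1/5)·43
     = 419/15 ≈ 27.93

$27.93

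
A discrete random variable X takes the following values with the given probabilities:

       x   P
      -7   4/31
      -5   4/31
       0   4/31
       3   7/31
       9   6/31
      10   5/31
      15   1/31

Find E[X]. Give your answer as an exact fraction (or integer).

E[X] = (4/31)·(-7) + (4/31)·(-5) + (4/31)·0 + (7/31)·3 + (6/31)·9 + (5/31)·10 + (1/31)·15
     = 92/31

92/31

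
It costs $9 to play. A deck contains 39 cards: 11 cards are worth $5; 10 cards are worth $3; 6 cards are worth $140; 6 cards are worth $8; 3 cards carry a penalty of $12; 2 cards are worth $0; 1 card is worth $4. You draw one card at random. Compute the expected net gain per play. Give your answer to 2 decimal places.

$15.13

E[payout] = (11/39)·5 + (10/39)·3 + (6/39)·140 + (6/39)·8 + (3/39)·(-12) + (2/39)·0 + (1/39)·4 = 941/39
Expected profit = 941/39 − 9 = 590/39 ≈ $15.13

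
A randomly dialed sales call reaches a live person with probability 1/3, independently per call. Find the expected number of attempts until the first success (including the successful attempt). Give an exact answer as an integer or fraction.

For a geometric distribution, E[trials] = 1/p = 1/(1/3) = 3.

3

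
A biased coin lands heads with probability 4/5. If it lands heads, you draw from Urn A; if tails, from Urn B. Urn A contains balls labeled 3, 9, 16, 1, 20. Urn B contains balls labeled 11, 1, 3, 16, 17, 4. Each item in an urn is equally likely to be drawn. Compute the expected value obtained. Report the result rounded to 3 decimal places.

E[X | Urn A] = (3 + 9 + 16 + 1 + 20)/5 = 49/5
E[X | Urn B] = (11 + 1 + 3 + 16 + 17 + 4)/6 = 26/3
E[X] = (4/5)·49/5 + (1/5)·26/3 = 718/75 ≈ 9.573

9.573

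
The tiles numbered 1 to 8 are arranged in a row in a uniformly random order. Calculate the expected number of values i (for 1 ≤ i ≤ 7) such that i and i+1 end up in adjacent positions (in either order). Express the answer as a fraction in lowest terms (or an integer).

For each i ∈ {1,…,7}, let Xᵢ = 1 if i and i+1 are adjacent. P(Xᵢ=1) = 2·(8−1)!/8! = 2/8.
By linearity, E[ΣXᵢ] = (7)·(2/8) = 7/4.

7/4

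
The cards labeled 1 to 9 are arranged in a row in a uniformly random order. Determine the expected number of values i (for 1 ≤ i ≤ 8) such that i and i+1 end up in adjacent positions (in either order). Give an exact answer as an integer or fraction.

16/9

For each i ∈ {1,…,8}, let Xᵢ = 1 if i and i+1 are adjacent. P(Xᵢ=1) = 2·(9−1)!/9! = 2/9.
By linearity, E[ΣXᵢ] = (8)·(2/9) = 16/9.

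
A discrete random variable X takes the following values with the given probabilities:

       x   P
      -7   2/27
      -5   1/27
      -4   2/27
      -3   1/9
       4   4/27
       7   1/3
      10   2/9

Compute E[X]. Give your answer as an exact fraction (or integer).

E[X] = (2/27)·(-7) + (1/27)·(-5) + (2/27)·(-4) + (1/9)·(-3) + (4/27)·4 + (1/3)·7 + (2/9)·10
     = 103/27

103/27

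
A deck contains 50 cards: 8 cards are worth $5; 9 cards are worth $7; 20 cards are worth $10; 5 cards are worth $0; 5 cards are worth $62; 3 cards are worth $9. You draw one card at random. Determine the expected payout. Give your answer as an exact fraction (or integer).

64/5 dollars

E[payout] = (8/50)·5 + (9/50)·7 + (20/50)·10 + (5/50)·0 + (5/50)·62 + (3/50)·9 = 64/5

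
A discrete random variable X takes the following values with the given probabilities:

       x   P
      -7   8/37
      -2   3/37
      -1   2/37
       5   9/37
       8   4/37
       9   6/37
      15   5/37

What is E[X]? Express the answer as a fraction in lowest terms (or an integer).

E[X] = (8/37)·(-7) + (3/37)·(-2) + (2/37)·(-1) + (9/37)·5 + (4/37)·8 + (6/37)·9 + (5/37)·15
     = 142/37

142/37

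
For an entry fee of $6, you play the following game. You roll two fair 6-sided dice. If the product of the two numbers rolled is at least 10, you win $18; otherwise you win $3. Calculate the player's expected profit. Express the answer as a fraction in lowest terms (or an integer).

59/12 dollars

E[payout] = (17/36)·3 + (19/36)·18 = 131/12
Expected profit = 131/12 − 6 = 59/12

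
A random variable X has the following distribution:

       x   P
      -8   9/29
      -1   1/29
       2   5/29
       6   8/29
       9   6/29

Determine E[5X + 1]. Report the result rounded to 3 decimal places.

E[5x+1] = (9/29)·(-39) + (1/29)·(-4) + (5/29)·11 + (8/29)·31 + (6/29)·46
     = 224/29 ≈ 7.724

7.724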